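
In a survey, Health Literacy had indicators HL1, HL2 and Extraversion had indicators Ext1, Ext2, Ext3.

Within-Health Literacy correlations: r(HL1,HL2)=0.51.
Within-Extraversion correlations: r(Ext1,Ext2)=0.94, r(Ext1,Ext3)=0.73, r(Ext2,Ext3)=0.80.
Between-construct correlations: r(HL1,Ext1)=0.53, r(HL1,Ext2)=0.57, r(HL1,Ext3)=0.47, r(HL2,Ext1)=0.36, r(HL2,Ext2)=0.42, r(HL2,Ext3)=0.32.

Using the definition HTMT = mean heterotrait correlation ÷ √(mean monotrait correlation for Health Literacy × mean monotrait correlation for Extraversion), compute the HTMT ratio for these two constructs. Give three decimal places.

0.687

Mean between = 2.67/6 = 0.4450.
Mean within-HL = 0.51/1 = 0.5100; mean within-Ext = 2.47/3 = 0.8233.
Geometric mean = √(0.5100 × 0.8233) = 0.6480.
HTMT = 0.4450 / 0.6480 = 0.687.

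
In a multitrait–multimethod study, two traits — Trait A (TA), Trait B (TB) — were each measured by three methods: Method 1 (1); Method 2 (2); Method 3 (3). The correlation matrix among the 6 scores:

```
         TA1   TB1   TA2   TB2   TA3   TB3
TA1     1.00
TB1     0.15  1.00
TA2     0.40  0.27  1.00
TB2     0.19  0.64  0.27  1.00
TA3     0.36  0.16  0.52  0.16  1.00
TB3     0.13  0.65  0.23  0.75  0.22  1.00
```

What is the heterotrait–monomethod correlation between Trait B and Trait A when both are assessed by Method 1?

0.15

Different traits, same method: r(TB1, TA1) = 0.15.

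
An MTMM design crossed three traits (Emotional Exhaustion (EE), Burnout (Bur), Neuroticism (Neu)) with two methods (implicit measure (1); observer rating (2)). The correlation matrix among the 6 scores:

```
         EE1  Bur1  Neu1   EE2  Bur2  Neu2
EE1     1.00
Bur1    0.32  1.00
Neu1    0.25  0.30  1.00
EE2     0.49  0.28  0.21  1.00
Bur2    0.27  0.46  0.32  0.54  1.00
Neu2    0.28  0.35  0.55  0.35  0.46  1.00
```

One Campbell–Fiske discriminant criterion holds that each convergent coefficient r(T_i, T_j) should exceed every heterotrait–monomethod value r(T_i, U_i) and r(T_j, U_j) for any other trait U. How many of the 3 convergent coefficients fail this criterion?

Checking each validity diagonal entry against its comparison values:
EE (methods 1·2): 0.49 vs {0.32, 0.54, 0.25, 0.35} → fail.
Bur (methods 1·2): 0.46 vs {0.32, 0.54, 0.30, 0.46} → fail.
Neu (methods 1·2): 0.55 vs {0.25, 0.35, 0.30, 0.46} → pass.
2 of 3 fail.

2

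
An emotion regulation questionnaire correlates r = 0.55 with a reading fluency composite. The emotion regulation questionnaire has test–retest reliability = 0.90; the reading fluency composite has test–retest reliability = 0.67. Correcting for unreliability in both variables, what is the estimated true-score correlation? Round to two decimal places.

0.71

r_true = r_obs / √(r_xx · r_yy) = 0.55 / √(0.90 × 0.67) = 0.55 / √0.6030 = 0.55 / 0.7765 ≈ 0.71.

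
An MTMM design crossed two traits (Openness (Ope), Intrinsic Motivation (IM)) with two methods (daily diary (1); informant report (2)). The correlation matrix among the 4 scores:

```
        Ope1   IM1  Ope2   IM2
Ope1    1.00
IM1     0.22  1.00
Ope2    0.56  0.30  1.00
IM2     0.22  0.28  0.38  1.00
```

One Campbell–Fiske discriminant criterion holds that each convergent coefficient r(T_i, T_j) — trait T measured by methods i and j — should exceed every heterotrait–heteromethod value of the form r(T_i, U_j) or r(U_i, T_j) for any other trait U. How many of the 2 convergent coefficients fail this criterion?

1

Checking each validity diagonal entry against its comparison values:
Ope (methods 1·2): 0.56 vs {0.22, 0.30} → pass.
IM (methods 1·2): 0.28 vs {0.30, 0.22} → fail.
1 of 2 fail.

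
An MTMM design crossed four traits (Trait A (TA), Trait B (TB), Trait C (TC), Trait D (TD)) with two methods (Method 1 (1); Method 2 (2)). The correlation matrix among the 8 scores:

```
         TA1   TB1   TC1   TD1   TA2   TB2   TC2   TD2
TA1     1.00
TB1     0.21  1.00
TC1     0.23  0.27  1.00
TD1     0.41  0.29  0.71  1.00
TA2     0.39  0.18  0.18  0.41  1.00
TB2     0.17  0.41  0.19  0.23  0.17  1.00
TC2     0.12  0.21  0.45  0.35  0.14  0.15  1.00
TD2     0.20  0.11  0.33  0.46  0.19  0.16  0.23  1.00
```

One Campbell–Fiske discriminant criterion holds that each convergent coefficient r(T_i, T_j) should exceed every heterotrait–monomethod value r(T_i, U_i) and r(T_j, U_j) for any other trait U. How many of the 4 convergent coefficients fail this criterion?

Each convergent coefficient versus the relevant comparison correlations:
TA (methods 1·2): 0.39 vs {0.21, 0.17, 0.23, 0.14, 0.41, 0.19} → fail.
TB (methods 1·2): 0.41 vs {0.21, 0.17, 0.27, 0.15, 0.29, 0.16} → pass.
TC (methods 1·2): 0.45 vs {0.23, 0.14, 0.27, 0.15, 0.71, 0.23} → fail.
TD (methods 1·2): 0.46 vs {0.41, 0.19, 0.29, 0.16, 0.71, 0.23} → fail.
3 of 4 fail.

3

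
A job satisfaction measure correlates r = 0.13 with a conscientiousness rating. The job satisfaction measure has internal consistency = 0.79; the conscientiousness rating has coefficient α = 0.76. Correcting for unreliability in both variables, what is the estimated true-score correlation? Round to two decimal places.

r_true = r_obs / √(r_xx · r_yy) = 0.13 / √(0.79 × 0.76) = 0.13 / √0.6004 = 0.13 / 0.7749 ≈ 0.17.

0.17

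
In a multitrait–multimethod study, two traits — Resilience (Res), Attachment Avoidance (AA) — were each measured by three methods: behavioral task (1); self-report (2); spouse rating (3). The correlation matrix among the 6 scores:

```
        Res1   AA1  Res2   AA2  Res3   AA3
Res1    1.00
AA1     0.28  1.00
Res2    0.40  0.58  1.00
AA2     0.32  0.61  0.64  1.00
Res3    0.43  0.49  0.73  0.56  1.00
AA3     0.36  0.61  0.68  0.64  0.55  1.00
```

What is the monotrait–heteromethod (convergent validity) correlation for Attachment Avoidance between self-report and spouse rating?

0.64

Same trait (AA), different methods: r(AA2, AA3) = 0.64.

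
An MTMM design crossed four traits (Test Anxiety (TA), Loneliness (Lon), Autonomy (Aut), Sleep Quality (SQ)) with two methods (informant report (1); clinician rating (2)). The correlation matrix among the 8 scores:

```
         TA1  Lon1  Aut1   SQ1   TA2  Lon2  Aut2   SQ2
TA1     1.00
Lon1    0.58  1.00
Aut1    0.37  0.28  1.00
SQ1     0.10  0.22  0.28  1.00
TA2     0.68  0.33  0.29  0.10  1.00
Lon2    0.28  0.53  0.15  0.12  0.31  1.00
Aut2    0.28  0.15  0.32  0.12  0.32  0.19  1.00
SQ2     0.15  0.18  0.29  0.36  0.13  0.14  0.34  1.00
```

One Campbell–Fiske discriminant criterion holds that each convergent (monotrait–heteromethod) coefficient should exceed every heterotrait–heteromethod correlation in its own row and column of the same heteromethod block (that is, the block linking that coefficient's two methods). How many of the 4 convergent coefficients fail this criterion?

Convergent coefficients and their comparison sets:
TA (methods 1·2): 0.68 vs {0.28, 0.33, 0.28, 0.29, 0.15, 0.10} → pass.
Lon (methods 1·2): 0.53 vs {0.33, 0.28, 0.15, 0.15, 0.18, 0.12} → pass.
Aut (methods 1·2): 0.32 vs {0.29, 0.28, 0.15, 0.15, 0.29, 0.12} → pass.
SQ (methods 1·2): 0.36 vs {0.10, 0.15, 0.12, 0.18, 0.12, 0.29} → pass.
0 of 4 fail.

0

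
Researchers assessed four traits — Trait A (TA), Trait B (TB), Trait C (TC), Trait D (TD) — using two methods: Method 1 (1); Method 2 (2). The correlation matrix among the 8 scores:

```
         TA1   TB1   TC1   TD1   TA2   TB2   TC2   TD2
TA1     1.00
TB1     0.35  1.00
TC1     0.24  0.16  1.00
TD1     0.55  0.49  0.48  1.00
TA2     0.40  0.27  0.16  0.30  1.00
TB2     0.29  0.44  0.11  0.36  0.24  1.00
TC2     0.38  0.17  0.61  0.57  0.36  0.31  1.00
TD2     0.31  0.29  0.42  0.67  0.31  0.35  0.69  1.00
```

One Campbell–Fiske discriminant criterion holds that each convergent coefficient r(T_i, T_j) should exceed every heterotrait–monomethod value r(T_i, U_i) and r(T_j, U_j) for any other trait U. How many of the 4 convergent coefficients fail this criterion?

Convergent coefficients and their comparison sets:
TA (methods 1·2): 0.40 vs {0.35, 0.24, 0.24, 0.36, 0.55, 0.31} → fail.
TB (methods 1·2): 0.44 vs {0.35, 0.24, 0.16, 0.31, 0.49, 0.35} → fail.
TC (methods 1·2): 0.61 vs {0.24, 0.36, 0.16, 0.31, 0.48, 0.69} → fail.
TD (methods 1·2): 0.67 vs {0.55, 0.31, 0.49, 0.35, 0.48, 0.69} → fail.
4 of 4 fail.

4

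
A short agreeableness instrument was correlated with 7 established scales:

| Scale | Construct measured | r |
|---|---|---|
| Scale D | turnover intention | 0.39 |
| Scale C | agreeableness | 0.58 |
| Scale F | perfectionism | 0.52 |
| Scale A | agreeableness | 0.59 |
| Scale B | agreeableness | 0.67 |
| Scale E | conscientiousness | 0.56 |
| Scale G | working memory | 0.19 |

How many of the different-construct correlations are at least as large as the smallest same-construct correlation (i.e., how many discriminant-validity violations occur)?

0

Convergent (same construct = agreeableness): Scale C, Scale A, Scale B.
Smallest convergent = 0.58. Discriminant values: 0.39, 0.52, 0.56, 0.19; count ≥ 0.58 → 0.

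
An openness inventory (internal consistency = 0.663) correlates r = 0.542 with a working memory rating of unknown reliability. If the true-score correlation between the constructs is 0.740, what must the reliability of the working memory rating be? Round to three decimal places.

0.809

r_true = r_obs / √(r_xx · r_yy) ⇒ 0.740 = 0.542 / √(0.663 · r_yy).
√(0.663 · r_yy) = 0.542 / 0.740 = 0.7324; 0.663 · r_yy = 0.5364; r_yy = 0.5364 / 0.663 ≈ 0.809.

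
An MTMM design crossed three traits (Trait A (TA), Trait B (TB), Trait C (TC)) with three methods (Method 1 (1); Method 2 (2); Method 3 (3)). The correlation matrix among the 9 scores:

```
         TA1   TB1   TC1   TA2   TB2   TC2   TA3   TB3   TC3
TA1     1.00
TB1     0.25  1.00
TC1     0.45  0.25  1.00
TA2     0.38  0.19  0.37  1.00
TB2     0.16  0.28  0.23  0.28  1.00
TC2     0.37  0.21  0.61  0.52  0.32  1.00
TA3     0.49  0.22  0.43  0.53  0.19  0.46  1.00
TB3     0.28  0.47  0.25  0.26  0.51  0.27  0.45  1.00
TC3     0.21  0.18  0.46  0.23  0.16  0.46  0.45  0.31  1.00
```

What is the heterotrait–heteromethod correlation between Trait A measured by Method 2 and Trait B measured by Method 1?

Different traits and methods: r(TA2, TB1) = 0.19.

0.19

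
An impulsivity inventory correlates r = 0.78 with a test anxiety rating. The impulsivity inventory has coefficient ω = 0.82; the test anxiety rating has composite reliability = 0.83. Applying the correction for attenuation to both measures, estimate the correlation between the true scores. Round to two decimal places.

r_true = r_obs / √(r_xx · r_yy) = 0.78 / √(0.82 × 0.83) = 0.78 / √0.6806 = 0.78 / 0.8250 ≈ 0.95.

0.95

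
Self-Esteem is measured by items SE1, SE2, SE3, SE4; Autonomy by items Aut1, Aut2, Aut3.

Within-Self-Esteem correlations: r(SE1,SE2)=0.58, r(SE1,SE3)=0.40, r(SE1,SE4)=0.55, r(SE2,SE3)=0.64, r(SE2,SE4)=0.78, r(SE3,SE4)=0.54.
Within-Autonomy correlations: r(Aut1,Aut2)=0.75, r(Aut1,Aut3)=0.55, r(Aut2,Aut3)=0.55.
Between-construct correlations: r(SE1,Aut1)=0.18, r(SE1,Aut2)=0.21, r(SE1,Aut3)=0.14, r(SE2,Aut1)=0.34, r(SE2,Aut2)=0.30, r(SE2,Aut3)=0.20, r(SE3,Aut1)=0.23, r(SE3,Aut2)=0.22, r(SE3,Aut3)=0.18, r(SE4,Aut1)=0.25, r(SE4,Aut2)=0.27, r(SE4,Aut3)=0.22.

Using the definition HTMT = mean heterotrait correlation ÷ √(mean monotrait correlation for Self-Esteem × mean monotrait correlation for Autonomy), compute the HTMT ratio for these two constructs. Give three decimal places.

0.381

Mean heterotrait r = 2.74/12 = 0.2283.
Mean within-SE = 3.49/6 = 0.5817; mean within-Aut = 1.85/3 = 0.6167.
Geometric mean = √(0.5817 × 0.6167) = 0.5989.
HTMT = 0.2283 / 0.5989 = 0.381.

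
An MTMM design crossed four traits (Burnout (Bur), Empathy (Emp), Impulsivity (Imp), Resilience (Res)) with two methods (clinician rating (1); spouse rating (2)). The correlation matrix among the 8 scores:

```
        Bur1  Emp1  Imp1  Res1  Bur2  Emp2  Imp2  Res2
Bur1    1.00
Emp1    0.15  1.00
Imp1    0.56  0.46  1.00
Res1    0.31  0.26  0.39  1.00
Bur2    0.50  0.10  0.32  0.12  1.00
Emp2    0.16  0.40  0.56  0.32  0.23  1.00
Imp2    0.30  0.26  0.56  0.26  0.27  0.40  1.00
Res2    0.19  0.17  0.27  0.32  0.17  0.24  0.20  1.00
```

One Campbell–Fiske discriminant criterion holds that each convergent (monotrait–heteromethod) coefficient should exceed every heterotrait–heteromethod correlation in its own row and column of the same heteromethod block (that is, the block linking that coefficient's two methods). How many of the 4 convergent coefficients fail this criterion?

3

Each convergent coefficient versus the relevant comparison correlations:
Bur (methods 1·2): 0.50 vs {0.16, 0.10, 0.30, 0.32, 0.19, 0.12} → pass.
Emp (methods 1·2): 0.40 vs {0.10, 0.16, 0.26, 0.56, 0.17, 0.32} → fail.
Imp (methods 1·2): 0.56 vs {0.32, 0.30, 0.56, 0.26, 0.27, 0.26} → fail.
Res (methods 1·2): 0.32 vs {0.12, 0.19, 0.32, 0.17, 0.26, 0.27} → fail.
3 of 4 fail.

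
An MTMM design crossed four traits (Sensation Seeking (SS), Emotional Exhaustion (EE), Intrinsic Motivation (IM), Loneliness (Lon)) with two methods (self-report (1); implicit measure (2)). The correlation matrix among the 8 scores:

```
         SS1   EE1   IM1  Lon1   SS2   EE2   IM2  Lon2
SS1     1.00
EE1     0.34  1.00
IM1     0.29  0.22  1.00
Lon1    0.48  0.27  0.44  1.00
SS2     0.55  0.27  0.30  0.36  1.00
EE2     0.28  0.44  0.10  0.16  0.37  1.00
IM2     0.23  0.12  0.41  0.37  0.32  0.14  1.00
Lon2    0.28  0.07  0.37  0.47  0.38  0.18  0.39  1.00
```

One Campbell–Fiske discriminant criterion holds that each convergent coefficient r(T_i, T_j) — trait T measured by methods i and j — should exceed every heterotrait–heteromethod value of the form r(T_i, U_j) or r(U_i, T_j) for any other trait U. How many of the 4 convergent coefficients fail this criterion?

0

Each convergent coefficient versus the relevant comparison correlations:
SS (methods 1·2): 0.55 vs {0.28, 0.27, 0.23, 0.30, 0.28, 0.36} → pass.
EE (methods 1·2): 0.44 vs {0.27, 0.28, 0.12, 0.10, 0.07, 0.16} → pass.
IM (methods 1·2): 0.41 vs {0.30, 0.23, 0.10, 0.12, 0.37, 0.37} → pass.
Lon (methods 1·2): 0.47 vs {0.36, 0.28, 0.16, 0.07, 0.37, 0.37} → pass.
0 of 4 fail.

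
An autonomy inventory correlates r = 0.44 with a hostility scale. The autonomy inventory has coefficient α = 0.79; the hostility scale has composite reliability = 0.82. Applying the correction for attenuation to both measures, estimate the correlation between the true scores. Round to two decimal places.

0.55

r_true = r_obs / √(r_xx · r_yy) = 0.44 / √(0.79 × 0.82) = 0.44 / √0.6478 = 0.44 / 0.8049 ≈ 0.55.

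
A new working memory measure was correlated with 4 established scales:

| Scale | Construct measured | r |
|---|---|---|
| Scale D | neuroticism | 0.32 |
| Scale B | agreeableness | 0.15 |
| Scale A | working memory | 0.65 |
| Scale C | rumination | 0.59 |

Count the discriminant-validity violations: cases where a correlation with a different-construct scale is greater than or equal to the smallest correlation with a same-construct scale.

0

Convergent (same construct = working memory): Scale A.
Smallest convergent = 0.65. Discriminant values: 0.32, 0.15, 0.59; count ≥ 0.65 → 0.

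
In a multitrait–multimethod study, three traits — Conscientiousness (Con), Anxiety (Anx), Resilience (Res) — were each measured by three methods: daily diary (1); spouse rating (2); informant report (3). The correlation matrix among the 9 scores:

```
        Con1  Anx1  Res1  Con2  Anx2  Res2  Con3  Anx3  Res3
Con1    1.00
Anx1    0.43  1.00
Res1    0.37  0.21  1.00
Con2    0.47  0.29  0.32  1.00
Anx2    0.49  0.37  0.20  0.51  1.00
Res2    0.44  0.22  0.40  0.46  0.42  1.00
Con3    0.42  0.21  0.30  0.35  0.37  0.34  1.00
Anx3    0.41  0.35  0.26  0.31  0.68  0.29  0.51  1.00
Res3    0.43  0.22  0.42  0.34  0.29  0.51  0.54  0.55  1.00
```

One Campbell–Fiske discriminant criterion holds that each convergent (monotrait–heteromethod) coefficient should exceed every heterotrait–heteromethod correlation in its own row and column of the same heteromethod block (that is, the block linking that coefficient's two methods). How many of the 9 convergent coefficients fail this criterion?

Each convergent coefficient versus the relevant comparison correlations:
Con (methods 1·2): 0.47 vs {0.49, 0.29, 0.44, 0.32} → fail.
Con (methods 1·3): 0.42 vs {0.41, 0.21, 0.43, 0.30} → fail.
Con (methods 2·3): 0.35 vs {0.31, 0.37, 0.34, 0.34} → fail.
Anx (methods 1·2): 0.37 vs {0.29, 0.49, 0.22, 0.20} → fail.
Anx (methods 1·3): 0.35 vs {0.21, 0.41, 0.22, 0.26} → fail.
Anx (methods 2·3): 0.68 vs {0.37, 0.31, 0.29, 0.29} → pass.
Res (methods 1·2): 0.40 vs {0.32, 0.44, 0.20, 0.22} → fail.
Res (methods 1·3): 0.42 vs {0.30, 0.43, 0.26, 0.22} → fail.
Res (methods 2·3): 0.51 vs {0.34, 0.34, 0.29, 0.29} → pass.
7 of 9 fail.

7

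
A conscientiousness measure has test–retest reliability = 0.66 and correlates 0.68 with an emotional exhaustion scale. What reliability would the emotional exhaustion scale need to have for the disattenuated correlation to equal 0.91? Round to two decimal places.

r_true = r_obs / √(r_xx · r_yy) ⇒ 0.91 = 0.68 / √(0.66 · r_yy).
√(0.66 · r_yy) = 0.68 / 0.91 = 0.7473; 0.66 · r_yy = 0.5585; r_yy = 0.5585 / 0.66 ≈ 0.85.

0.85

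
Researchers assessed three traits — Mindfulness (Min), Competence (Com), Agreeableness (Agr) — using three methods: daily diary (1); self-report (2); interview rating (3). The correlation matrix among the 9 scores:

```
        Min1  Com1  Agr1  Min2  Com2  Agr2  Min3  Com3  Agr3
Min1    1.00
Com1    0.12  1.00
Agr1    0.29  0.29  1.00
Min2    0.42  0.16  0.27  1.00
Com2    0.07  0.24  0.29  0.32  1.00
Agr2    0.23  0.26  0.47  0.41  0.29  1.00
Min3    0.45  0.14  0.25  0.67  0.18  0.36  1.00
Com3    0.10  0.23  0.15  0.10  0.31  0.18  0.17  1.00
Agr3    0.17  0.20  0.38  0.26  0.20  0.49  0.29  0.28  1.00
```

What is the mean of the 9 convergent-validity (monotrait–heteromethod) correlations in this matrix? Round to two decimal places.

0.41

Convergent values: 0.42, 0.45, 0.67, 0.24, 0.23, 0.31, 0.47, 0.38, 0.49; mean = 3.66/9 = 0.41.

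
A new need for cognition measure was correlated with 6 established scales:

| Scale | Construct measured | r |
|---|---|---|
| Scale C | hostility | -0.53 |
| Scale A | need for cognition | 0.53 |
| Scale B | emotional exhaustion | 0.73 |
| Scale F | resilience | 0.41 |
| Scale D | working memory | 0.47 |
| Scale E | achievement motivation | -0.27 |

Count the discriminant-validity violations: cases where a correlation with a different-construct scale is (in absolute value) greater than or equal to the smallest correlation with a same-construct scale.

2

Convergent (same construct = need for cognition): Scale A.
Smallest convergent = 0.53. Discriminant |r|: 0.53, 0.73, 0.41, 0.47, 0.27; count ≥ 0.53 → 2.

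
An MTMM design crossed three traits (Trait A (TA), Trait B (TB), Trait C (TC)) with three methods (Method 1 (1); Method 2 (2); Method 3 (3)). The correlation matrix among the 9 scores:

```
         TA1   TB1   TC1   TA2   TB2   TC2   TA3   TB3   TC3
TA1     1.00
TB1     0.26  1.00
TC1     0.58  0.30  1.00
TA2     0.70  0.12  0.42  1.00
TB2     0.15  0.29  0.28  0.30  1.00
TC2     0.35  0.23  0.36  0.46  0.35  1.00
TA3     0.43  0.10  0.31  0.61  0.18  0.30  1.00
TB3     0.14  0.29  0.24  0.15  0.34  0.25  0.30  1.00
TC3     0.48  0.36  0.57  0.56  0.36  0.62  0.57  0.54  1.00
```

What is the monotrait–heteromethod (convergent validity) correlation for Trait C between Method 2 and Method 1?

0.36

Same trait (TC), different methods: r(TC2, TC1) = 0.36.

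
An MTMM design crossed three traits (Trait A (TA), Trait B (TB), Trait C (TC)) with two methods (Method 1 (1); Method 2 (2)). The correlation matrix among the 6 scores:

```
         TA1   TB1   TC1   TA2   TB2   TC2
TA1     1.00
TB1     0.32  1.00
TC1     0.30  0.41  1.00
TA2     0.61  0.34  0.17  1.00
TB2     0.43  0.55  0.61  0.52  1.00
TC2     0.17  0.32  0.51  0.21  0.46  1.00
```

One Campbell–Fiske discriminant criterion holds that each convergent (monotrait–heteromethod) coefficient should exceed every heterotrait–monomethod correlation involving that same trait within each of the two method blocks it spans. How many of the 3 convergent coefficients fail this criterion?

0

Convergent coefficients and their comparison sets:
TA (methods 1·2): 0.61 vs {0.32, 0.52, 0.30, 0.21} → pass.
TB (methods 1·2): 0.55 vs {0.32, 0.52, 0.41, 0.46} → pass.
TC (methods 1·2): 0.51 vs {0.30, 0.21, 0.41, 0.46} → pass.
0 of 3 fail.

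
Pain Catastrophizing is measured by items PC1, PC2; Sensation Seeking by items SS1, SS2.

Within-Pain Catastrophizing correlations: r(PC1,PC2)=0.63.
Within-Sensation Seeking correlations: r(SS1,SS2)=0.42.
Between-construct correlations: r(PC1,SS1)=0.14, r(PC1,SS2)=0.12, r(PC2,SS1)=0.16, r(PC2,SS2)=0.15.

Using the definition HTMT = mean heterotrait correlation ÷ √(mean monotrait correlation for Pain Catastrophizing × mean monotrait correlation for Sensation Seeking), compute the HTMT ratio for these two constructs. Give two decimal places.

0.28

Mean between = 0.57/4 = 0.1425.
Mean within-PC = 0.63/1 = 0.6300; mean within-SS = 0.42/1 = 0.4200.
Geometric mean = √(0.6300 × 0.4200) = 0.5144.
HTMT = 0.1425 / 0.5144 = 0.28.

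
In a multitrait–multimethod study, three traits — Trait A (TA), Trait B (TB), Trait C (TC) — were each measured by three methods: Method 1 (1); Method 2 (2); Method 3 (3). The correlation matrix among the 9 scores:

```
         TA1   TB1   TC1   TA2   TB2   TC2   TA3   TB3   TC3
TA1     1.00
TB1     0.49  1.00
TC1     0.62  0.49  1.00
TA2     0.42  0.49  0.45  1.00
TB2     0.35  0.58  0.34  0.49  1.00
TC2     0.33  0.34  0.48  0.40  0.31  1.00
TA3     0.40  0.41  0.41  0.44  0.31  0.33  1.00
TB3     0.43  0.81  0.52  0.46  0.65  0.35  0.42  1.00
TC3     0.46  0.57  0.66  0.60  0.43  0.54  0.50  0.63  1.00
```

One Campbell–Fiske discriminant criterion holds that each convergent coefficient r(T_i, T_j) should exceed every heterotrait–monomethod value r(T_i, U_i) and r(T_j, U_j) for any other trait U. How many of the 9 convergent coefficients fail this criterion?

5

Checking each validity diagonal entry against its comparison values:
TA (methods 1·2): 0.42 vs {0.49, 0.49, 0.62, 0.40} → fail.
TA (methods 1·3): 0.40 vs {0.49, 0.42, 0.62, 0.50} → fail.
TA (methods 2·3): 0.44 vs {0.49, 0.42, 0.40, 0.50} → fail.
TB (methods 1·2): 0.58 vs {0.49, 0.49, 0.49, 0.31} → pass.
TB (methods 1·3): 0.81 vs {0.49, 0.42, 0.49, 0.63} → pass.
TB (methods 2·3): 0.65 vs {0.49, 0.42, 0.31, 0.63} → pass.
TC (methods 1·2): 0.48 vs {0.62, 0.40, 0.49, 0.31} → fail.
TC (methods 1·3): 0.66 vs {0.62, 0.50, 0.49, 0.63} → pass.
TC (methods 2·3): 0.54 vs {0.40, 0.50, 0.31, 0.63} → fail.
5 of 9 fail.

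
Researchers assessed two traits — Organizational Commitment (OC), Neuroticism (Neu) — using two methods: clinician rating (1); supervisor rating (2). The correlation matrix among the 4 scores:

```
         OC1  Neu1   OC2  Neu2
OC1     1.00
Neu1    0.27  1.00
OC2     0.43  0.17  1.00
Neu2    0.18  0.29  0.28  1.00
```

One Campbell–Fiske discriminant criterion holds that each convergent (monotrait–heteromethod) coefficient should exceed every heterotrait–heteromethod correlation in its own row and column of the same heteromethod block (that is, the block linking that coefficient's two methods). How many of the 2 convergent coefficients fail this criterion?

0

Checking each validity diagonal entry against its comparison values:
OC (methods 1·2): 0.43 vs {0.18, 0.17} → pass.
Neu (methods 1·2): 0.29 vs {0.17, 0.18} → pass.
0 of 2 fail.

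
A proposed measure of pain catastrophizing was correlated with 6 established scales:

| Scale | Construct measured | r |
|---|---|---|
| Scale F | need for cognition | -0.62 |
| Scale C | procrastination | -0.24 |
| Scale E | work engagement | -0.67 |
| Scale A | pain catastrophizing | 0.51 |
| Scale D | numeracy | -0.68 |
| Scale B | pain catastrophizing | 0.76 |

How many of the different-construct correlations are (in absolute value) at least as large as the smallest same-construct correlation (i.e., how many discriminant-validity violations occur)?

3

Convergent (same construct = pain catastrophizing): Scale A, Scale B.
Smallest convergent = 0.51. Discriminant |r|: 0.62, 0.24, 0.67, 0.68; count ≥ 0.51 → 3.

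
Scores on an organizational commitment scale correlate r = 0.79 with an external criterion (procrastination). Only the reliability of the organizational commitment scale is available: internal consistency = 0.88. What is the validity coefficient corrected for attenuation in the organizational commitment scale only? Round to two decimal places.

0.84

Single correction: r_c = r_obs / √r_xx = 0.79 / √0.88 = 0.79 / 0.9381 ≈ 0.84.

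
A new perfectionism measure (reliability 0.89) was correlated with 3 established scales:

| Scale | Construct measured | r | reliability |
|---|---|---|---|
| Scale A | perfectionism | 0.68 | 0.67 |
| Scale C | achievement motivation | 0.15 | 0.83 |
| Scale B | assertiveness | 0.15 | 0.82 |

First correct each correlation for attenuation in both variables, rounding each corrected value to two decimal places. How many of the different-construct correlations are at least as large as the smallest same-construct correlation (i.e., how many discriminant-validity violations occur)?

Disattenuated r (r / √(r_scale · r_new)):
  Scale A (conv): 0.68 / √(0.67·0.89) = 0.88
  Scale C (disc): 0.15 / √(0.83·0.89) = 0.17
  Scale B (disc): 0.15 / √(0.82·0.89) = 0.18
Smallest convergent = 0.88. Discriminant values: 0.17, 0.18; count ≥ 0.88 → 0.

0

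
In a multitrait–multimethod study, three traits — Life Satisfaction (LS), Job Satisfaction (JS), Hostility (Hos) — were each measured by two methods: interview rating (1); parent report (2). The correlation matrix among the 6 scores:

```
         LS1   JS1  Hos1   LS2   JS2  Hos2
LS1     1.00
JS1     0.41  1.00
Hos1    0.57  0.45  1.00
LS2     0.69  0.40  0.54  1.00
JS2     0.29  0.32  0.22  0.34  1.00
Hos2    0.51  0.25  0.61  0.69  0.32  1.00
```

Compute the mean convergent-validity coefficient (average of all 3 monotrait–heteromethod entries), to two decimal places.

0.54

Convergent values: 0.69, 0.32, 0.61; mean = 1.62/3 = 0.54.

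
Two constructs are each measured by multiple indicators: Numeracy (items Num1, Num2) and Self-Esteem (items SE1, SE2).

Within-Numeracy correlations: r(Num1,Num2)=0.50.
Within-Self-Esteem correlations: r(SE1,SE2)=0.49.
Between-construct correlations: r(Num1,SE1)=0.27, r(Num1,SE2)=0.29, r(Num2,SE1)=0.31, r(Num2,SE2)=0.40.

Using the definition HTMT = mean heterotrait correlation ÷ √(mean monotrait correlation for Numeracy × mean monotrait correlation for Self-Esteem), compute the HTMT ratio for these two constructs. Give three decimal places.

Mean between = 1.27/4 = 0.3175.
Mean within-Num = 0.50/1 = 0.5000; mean within-SE = 0.49/1 = 0.4900.
Geometric mean = √(0.5000 × 0.4900) = 0.4950.
HTMT = 0.3175 / 0.4950 = 0.641.

0.641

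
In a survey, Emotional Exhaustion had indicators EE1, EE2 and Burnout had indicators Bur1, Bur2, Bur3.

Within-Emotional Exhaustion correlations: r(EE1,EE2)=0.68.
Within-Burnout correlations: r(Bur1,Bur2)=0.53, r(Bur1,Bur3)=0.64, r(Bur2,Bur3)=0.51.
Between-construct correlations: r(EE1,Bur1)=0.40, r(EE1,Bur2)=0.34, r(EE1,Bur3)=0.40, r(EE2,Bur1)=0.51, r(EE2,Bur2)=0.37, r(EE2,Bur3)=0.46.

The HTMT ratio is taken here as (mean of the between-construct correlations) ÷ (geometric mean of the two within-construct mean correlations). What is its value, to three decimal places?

0.670

Mean heterotrait r = 2.48/6 = 0.4133.
Mean within-EE = 0.68/1 = 0.6800; mean within-Bur = 1.68/3 = 0.5600.
Geometric mean = √(0.6800 × 0.5600) = 0.6171.
HTMT = 0.4133 / 0.6171 = 0.670.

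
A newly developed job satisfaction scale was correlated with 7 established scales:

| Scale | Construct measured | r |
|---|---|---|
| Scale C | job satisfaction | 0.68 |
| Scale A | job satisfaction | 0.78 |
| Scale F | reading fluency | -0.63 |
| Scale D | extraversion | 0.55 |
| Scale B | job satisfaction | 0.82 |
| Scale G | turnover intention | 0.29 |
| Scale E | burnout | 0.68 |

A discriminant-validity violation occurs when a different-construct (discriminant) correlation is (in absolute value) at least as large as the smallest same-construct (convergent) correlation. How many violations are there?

Convergent (same construct = job satisfaction): Scale C, Scale A, Scale B.
Smallest convergent = 0.68. Discriminant |r|: 0.63, 0.55, 0.29, 0.68; count ≥ 0.68 → 1.

1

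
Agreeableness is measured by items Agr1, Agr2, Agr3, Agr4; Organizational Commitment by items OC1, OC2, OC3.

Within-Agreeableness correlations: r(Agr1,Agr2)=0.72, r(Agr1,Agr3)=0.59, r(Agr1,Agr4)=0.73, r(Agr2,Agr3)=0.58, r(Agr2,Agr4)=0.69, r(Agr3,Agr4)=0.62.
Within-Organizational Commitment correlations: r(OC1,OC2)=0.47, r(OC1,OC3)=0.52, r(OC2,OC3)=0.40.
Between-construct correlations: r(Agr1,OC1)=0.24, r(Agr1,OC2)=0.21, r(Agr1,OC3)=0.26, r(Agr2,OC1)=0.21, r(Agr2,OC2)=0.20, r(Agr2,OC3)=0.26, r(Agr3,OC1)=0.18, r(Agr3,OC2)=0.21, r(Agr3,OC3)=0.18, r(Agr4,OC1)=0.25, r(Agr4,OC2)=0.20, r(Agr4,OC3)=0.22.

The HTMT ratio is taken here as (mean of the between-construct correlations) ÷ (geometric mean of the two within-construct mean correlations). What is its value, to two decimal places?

0.40

Between-construct mean = 2.62/12 = 0.2183.
Mean within-Agr = 3.93/6 = 0.6550; mean within-OC = 1.39/3 = 0.4633.
Geometric mean = √(0.6550 × 0.4633) = 0.5509.
HTMT = 0.2183 / 0.5509 = 0.40.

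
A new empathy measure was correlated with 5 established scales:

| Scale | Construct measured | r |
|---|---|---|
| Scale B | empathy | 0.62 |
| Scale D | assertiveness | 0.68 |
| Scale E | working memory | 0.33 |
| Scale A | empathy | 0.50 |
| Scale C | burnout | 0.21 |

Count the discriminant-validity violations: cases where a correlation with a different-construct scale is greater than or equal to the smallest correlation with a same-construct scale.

1

Convergent (same construct = empathy): Scale B, Scale A.
Smallest convergent = 0.50. Discriminant values: 0.68, 0.33, 0.21; count ≥ 0.50 → 1.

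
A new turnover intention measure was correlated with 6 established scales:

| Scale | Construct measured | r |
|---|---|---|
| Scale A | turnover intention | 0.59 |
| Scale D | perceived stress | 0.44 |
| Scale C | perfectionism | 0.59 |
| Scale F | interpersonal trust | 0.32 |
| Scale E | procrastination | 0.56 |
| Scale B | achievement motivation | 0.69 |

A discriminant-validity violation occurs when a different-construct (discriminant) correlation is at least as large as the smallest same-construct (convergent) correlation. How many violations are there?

Convergent (same construct = turnover intention): Scale A.
Smallest convergent = 0.59. Discriminant values: 0.44, 0.59, 0.32, 0.56, 0.69; count ≥ 0.59 → 2.

2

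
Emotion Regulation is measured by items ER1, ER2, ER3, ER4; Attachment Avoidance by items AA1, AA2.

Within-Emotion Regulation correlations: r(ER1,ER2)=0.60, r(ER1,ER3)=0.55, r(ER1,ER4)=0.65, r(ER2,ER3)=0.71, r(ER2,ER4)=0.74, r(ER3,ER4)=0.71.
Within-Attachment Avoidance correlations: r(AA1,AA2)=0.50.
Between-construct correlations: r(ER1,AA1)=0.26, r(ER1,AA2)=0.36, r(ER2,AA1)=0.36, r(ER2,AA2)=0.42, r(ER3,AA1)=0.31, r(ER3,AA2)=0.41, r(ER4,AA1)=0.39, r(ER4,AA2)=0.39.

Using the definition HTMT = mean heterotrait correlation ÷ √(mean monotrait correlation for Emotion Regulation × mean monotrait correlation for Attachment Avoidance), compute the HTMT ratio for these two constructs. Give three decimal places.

Between-construct mean = 2.90/8 = 0.3625.
Mean within-ER = 3.96/6 = 0.6600; mean within-AA = 0.50/1 = 0.5000.
Geometric mean = √(0.6600 × 0.5000) = 0.5745.
HTMT = 0.3625 / 0.5745 = 0.631.

0.631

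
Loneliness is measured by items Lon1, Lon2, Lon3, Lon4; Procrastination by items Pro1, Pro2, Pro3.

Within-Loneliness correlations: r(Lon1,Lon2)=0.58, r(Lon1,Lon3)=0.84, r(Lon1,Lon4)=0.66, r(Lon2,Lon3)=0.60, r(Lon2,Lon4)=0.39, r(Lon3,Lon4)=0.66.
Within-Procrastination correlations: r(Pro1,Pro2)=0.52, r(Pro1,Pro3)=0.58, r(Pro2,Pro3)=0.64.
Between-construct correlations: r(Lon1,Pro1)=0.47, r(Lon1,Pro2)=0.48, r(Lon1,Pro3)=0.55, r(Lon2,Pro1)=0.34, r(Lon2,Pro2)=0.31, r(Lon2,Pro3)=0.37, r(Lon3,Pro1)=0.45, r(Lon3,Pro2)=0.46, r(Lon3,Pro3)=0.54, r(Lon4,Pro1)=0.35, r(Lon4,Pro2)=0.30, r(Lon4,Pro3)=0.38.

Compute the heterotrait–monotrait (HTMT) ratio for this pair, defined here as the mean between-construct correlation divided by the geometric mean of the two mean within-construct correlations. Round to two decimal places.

0.69

Mean heterotrait r = 5.00/12 = 0.4167.
Mean within-Lon = 3.73/6 = 0.6217; mean within-Pro = 1.74/3 = 0.5800.
Geometric mean = √(0.6217 × 0.5800) = 0.6005.
HTMT = 0.4167 / 0.6005 = 0.69.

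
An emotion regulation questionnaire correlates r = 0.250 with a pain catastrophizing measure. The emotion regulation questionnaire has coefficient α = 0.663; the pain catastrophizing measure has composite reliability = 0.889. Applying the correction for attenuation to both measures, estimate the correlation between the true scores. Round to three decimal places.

r_true = r_obs / √(r_xx · r_yy) = 0.250 / √(0.663 × 0.889) = 0.250 / √0.589407 = 0.250 / 0.7677 ≈ 0.326.

0.326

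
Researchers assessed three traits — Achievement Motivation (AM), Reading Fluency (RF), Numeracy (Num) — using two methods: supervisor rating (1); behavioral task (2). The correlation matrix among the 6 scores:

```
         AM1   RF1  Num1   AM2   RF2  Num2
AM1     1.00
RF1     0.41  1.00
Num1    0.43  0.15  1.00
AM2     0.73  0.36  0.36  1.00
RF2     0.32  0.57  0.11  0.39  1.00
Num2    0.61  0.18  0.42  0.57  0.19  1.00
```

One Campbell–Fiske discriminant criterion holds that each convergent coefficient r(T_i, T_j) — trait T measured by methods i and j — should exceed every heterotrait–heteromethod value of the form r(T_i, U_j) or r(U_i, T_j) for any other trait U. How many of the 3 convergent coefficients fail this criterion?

1

Convergent coefficients and their comparison sets:
AM (methods 1·2): 0.73 vs {0.32, 0.36, 0.61, 0.36} → pass.
RF (methods 1·2): 0.57 vs {0.36, 0.32, 0.18, 0.11} → pass.
Num (methods 1·2): 0.42 vs {0.36, 0.61, 0.11, 0.18} → fail.
1 of 3 fail.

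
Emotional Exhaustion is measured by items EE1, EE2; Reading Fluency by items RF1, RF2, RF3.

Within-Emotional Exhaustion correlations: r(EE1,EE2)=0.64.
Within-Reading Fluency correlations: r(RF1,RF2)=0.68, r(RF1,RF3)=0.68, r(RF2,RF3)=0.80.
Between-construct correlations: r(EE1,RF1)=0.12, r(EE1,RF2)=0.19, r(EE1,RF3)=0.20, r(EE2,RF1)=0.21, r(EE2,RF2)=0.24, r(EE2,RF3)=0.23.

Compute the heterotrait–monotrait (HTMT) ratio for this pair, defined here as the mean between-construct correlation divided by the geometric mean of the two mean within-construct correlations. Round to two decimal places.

Mean heterotrait r = 1.19/6 = 0.1983.
Mean within-EE = 0.64/1 = 0.6400; mean within-RF = 2.16/3 = 0.7200.
Geometric mean = √(0.6400 × 0.7200) = 0.6788.
HTMT = 0.1983 / 0.6788 = 0.29.

0.29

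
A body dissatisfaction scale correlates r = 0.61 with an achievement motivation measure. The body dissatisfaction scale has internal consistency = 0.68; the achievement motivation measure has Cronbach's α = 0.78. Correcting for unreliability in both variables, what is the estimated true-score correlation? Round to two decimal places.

0.84

r_true = r_obs / √(r_xx · r_yy) = 0.61 / √(0.68 × 0.78) = 0.61 / √0.5304 = 0.61 / 0.7283 ≈ 0.84.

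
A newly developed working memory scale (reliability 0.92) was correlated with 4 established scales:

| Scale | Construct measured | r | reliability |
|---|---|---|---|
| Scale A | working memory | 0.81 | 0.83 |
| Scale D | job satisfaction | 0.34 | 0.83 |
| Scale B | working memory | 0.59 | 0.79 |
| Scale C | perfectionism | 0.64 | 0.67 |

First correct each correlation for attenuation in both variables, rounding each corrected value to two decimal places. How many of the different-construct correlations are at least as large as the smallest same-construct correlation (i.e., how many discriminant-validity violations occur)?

1

Disattenuated r (r / √(r_scale · r_new)):
  Scale A (conv): 0.81 / √(0.83·0.92) = 0.93
  Scale D (disc): 0.34 / √(0.83·0.92) = 0.39
  Scale B (conv): 0.59 / √(0.79·0.92) = 0.69
  Scale C (disc): 0.64 / √(0.67·0.92) = 0.82
Smallest convergent = 0.69. Discriminant values: 0.39, 0.82; count ≥ 0.69 → 1.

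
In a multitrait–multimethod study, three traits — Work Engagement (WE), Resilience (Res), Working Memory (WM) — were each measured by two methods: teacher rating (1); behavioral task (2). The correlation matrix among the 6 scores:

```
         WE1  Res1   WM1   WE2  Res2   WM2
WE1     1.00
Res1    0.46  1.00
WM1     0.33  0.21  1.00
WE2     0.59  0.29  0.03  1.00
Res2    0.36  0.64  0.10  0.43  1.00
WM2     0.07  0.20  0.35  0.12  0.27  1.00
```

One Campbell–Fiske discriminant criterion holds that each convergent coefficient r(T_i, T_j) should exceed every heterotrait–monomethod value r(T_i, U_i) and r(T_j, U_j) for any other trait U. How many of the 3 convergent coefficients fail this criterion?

Each convergent coefficient versus the relevant comparison correlations:
WE (methods 1·2): 0.59 vs {0.46, 0.43, 0.33, 0.12} → pass.
Res (methods 1·2): 0.64 vs {0.46, 0.43, 0.21, 0.27} → pass.
WM (methods 1·2): 0.35 vs {0.33, 0.12, 0.21, 0.27} → pass.
0 of 3 fail.

0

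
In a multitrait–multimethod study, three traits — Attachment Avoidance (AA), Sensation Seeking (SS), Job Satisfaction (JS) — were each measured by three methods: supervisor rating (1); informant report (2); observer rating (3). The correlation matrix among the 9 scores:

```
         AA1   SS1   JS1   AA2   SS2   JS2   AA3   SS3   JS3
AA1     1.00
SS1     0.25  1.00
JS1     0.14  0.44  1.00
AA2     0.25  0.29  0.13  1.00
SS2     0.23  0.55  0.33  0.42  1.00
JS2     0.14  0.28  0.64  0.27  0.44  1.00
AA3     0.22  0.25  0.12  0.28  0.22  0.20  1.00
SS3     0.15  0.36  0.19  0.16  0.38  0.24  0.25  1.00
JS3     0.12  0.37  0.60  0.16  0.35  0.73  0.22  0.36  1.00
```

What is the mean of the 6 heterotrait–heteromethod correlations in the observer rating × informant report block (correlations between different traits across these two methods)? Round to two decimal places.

HTHM values (method 3 × method 2): 0.22, 0.20, 0.16, 0.24, 0.16, 0.35; mean = 1.33/6 = 0.22.

0.22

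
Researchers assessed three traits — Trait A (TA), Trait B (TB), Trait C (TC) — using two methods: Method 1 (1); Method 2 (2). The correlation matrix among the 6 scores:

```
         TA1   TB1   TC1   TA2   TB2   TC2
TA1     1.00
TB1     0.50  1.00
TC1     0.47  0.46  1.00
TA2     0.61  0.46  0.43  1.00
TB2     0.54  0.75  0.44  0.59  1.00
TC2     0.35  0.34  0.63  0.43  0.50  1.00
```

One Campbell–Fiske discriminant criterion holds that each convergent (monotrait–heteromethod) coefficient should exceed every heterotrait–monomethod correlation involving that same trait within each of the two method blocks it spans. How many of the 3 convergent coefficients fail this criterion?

Convergent coefficients and their comparison sets:
TA (methods 1·2): 0.61 vs {0.50, 0.59, 0.47, 0.43} → pass.
TB (methods 1·2): 0.75 vs {0.50, 0.59, 0.46, 0.50} → pass.
TC (methods 1·2): 0.63 vs {0.47, 0.43, 0.46, 0.50} → pass.
0 of 3 fail.

0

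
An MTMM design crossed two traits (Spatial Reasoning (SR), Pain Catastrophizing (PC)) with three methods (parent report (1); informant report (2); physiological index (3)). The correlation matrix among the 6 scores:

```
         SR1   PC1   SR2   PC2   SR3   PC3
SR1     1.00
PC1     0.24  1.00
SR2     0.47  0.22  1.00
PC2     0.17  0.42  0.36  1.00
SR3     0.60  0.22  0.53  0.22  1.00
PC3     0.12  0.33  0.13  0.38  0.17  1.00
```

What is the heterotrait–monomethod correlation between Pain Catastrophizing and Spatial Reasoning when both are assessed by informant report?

Different traits, same method: r(PC2, SR2) = 0.36.

0.36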